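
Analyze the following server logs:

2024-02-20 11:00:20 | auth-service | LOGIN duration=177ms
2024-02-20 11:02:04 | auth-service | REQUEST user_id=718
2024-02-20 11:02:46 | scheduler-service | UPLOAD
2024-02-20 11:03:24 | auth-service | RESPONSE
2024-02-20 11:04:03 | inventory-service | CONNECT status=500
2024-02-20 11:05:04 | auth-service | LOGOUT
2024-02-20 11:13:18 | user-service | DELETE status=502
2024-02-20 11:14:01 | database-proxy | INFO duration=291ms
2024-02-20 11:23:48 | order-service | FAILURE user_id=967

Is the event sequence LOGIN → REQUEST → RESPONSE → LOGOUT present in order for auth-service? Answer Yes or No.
Yes

To verify sequence order:

1. Find all events in sequence LOGIN → REQUEST → RESPONSE → LOGOUT for auth-service
2. Extract their timestamps
3. Check if timestamps are in ascending order
4. Result: Yes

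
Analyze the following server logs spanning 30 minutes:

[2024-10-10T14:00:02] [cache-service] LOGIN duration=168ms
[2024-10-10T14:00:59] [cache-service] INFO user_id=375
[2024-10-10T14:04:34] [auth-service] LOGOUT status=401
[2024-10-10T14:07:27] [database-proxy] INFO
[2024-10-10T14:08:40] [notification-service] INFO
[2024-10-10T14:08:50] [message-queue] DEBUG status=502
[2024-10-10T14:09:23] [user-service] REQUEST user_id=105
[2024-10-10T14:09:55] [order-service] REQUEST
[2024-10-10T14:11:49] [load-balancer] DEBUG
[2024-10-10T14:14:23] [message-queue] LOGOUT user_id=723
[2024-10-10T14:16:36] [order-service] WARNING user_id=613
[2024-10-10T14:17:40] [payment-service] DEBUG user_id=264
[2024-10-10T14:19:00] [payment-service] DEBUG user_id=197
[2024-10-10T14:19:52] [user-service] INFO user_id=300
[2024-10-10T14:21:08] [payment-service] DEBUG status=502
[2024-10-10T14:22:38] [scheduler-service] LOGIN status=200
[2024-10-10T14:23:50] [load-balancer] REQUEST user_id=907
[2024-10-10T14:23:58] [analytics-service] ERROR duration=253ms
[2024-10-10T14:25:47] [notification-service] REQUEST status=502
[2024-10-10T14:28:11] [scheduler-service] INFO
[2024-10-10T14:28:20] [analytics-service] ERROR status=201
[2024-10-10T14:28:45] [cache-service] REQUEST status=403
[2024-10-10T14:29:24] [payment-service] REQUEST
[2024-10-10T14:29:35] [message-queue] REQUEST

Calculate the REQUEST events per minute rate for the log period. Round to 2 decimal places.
0.23

To calculate the rate:

1. Count total REQUEST events: 7
2. Total time period: 30 minutes
3. Rate = 7 / 30 = 0.23 events per minute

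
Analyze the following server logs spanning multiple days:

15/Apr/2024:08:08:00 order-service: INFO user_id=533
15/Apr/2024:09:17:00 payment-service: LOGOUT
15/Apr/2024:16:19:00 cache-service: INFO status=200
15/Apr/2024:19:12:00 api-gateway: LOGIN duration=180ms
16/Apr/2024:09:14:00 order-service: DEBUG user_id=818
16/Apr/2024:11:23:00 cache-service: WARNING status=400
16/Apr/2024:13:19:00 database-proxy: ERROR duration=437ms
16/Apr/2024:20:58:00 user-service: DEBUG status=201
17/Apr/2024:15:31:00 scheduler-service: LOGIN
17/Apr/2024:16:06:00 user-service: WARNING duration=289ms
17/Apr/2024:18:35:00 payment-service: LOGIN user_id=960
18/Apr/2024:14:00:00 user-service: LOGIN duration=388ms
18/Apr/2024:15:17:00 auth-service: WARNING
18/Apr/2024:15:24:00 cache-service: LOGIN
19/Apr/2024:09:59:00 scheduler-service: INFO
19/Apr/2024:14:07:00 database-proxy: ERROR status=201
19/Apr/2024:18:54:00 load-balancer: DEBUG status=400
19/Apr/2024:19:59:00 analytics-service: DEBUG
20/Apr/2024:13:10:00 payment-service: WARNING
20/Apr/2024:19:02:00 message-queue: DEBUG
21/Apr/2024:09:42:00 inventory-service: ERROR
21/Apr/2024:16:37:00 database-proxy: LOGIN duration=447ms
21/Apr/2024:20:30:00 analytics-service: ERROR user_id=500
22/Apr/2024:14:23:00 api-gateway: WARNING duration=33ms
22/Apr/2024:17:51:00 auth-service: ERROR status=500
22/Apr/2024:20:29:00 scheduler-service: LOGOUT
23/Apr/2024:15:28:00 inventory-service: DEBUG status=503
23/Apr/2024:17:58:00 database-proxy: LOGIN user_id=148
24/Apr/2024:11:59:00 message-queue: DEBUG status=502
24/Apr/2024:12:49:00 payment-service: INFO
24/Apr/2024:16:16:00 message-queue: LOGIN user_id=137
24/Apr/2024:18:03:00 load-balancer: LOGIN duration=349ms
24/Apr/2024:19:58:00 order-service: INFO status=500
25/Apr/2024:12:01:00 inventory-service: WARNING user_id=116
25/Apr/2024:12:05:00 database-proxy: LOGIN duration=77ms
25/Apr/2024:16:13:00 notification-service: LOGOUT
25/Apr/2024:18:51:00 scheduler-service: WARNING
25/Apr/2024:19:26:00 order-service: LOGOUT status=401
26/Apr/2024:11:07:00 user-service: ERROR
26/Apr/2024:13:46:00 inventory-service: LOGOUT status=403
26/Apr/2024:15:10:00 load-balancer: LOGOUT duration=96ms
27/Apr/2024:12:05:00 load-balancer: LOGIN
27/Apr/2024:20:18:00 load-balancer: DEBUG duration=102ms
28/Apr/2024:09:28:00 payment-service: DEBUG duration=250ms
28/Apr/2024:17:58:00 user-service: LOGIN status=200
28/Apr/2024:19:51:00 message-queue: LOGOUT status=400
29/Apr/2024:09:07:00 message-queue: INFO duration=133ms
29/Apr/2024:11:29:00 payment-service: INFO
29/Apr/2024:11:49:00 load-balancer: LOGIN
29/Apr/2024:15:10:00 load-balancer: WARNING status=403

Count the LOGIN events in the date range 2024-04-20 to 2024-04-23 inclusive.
2

To filter by date range:

1. Date range: 2024-04-20 through 2024-04-23, both dates inclusive
2. Filter for LOGIN events whose date falls in this range
3. Count matching events: 2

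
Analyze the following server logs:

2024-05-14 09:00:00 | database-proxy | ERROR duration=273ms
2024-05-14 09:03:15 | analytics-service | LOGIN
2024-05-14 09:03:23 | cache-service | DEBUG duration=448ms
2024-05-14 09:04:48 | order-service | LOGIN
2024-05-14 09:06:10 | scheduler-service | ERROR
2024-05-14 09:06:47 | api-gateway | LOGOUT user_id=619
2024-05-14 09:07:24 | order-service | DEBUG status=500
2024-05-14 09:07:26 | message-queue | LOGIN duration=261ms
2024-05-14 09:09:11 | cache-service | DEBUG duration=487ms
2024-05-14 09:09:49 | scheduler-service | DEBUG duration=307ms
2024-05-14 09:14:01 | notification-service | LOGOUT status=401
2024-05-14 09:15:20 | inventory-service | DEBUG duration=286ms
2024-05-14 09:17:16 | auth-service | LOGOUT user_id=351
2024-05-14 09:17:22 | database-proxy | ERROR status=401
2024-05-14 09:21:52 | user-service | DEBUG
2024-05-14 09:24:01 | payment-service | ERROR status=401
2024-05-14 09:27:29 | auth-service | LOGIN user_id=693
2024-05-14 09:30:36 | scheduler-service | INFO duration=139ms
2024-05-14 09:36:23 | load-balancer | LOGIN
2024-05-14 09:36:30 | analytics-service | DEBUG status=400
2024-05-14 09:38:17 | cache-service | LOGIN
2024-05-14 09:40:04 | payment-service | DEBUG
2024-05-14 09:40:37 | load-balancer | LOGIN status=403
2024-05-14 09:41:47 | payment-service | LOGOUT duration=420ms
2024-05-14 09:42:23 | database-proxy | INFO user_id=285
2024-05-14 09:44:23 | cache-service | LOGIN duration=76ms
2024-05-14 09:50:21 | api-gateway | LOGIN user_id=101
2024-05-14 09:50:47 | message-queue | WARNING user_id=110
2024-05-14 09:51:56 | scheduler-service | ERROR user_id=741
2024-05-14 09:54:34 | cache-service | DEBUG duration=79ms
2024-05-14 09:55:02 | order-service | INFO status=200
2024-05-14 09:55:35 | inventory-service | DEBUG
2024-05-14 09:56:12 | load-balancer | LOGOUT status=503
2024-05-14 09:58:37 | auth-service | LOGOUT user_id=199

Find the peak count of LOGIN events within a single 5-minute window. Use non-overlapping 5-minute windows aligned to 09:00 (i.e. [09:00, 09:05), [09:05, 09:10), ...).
2

To find the burst window:

1. Divide the log period into non-overlapping 5-minute windows starting at 09:00
2. Count LOGIN events in each window
3. Find the window with maximum count
4. Maximum events in a window: 2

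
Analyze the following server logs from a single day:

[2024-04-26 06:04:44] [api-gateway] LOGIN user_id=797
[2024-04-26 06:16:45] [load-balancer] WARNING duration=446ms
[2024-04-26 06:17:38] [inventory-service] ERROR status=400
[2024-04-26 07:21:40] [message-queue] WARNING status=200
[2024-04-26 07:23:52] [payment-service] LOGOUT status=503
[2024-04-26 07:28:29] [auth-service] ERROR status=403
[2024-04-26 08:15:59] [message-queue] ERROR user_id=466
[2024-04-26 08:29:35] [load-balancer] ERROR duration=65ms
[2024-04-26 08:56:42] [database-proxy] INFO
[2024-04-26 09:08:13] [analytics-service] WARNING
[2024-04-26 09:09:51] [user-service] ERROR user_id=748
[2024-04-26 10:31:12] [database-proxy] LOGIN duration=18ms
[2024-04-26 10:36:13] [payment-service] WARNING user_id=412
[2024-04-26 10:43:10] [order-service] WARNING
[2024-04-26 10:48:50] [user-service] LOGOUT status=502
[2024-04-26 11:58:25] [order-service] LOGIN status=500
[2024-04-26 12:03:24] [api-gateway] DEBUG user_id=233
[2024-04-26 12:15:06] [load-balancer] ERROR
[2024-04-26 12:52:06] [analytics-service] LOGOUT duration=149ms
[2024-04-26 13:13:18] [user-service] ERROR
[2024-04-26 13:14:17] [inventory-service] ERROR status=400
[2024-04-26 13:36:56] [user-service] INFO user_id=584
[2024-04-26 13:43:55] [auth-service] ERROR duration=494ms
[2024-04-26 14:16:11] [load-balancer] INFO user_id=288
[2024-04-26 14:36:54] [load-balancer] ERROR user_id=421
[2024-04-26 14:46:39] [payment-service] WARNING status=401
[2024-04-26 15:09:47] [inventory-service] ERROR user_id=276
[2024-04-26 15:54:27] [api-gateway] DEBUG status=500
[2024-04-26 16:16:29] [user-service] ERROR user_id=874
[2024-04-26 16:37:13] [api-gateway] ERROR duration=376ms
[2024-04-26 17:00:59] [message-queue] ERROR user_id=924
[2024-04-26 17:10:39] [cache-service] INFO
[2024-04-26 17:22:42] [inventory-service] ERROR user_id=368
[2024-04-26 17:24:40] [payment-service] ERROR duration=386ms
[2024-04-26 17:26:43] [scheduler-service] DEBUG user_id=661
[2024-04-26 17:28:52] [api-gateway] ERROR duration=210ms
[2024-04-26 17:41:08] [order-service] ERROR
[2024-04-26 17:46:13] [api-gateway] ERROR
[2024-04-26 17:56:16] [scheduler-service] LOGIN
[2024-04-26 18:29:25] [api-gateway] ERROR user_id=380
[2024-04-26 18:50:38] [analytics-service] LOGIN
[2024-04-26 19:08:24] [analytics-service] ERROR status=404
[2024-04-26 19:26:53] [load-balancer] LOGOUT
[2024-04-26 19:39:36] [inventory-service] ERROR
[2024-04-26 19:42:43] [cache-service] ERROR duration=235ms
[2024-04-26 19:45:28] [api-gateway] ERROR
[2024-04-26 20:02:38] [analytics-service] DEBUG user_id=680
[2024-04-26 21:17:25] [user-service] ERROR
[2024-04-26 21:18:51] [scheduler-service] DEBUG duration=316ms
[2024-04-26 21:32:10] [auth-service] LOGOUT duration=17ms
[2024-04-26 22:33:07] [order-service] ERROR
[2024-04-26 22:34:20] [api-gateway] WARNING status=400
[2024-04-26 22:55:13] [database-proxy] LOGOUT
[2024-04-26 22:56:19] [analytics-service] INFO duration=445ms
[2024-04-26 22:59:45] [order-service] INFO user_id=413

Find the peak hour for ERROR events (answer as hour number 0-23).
17

To find the peak hour:

1. Group all ERROR events by hour
2. Count events in each hour
3. Find hour with maximum count
4. Peak hour: 17 (with 6 events)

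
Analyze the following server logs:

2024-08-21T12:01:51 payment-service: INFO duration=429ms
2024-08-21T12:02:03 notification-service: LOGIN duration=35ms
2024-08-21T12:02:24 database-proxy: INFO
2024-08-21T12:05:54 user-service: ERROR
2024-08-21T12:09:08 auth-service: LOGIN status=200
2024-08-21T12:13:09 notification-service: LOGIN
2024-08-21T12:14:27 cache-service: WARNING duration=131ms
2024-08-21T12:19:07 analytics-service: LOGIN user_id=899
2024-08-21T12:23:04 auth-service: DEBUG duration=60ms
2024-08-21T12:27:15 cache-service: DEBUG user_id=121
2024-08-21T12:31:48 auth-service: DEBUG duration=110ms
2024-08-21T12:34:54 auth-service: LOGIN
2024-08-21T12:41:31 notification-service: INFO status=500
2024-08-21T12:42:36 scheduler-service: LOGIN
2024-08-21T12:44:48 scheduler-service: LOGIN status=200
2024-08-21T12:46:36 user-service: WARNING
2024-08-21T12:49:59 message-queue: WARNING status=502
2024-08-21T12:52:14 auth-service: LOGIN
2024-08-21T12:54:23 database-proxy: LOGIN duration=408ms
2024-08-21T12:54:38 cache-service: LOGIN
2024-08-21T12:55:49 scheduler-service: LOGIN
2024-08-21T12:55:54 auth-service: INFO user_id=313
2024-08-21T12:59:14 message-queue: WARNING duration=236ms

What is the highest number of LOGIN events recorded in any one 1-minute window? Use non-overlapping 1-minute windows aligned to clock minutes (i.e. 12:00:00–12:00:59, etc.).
2

To find the burst window:

1. Divide the log period into non-overlapping 1-minute windows starting at 12:00
2. Count LOGIN events in each window
3. Find the window with maximum count
4. Maximum events in a window: 2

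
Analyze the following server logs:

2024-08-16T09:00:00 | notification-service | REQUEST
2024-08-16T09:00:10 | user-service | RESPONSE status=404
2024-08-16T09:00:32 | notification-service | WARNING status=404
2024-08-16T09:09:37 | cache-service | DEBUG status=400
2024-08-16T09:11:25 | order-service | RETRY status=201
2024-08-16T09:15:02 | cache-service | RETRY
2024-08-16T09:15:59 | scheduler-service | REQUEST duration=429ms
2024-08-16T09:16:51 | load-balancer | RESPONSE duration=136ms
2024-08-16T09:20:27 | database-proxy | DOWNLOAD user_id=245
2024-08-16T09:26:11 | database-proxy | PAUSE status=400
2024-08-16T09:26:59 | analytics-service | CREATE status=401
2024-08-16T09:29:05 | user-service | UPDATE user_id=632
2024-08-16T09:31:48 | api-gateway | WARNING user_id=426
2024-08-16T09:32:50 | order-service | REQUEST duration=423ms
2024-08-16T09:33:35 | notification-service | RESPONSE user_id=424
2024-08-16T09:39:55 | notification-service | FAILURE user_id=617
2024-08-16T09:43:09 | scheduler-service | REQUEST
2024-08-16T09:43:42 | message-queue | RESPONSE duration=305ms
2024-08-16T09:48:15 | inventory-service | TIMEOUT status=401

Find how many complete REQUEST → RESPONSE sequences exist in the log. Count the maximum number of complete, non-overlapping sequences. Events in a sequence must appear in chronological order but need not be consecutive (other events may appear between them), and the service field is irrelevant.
4

To count sequences:

1. Look for pattern: REQUEST → RESPONSE
2. Greedily scan the log in chronological order, matching each sequence element in turn (ignoring service)
3. Each time the full pattern completes, increment the count and restart matching from the next event
4. Complete non-overlapping sequences found: 4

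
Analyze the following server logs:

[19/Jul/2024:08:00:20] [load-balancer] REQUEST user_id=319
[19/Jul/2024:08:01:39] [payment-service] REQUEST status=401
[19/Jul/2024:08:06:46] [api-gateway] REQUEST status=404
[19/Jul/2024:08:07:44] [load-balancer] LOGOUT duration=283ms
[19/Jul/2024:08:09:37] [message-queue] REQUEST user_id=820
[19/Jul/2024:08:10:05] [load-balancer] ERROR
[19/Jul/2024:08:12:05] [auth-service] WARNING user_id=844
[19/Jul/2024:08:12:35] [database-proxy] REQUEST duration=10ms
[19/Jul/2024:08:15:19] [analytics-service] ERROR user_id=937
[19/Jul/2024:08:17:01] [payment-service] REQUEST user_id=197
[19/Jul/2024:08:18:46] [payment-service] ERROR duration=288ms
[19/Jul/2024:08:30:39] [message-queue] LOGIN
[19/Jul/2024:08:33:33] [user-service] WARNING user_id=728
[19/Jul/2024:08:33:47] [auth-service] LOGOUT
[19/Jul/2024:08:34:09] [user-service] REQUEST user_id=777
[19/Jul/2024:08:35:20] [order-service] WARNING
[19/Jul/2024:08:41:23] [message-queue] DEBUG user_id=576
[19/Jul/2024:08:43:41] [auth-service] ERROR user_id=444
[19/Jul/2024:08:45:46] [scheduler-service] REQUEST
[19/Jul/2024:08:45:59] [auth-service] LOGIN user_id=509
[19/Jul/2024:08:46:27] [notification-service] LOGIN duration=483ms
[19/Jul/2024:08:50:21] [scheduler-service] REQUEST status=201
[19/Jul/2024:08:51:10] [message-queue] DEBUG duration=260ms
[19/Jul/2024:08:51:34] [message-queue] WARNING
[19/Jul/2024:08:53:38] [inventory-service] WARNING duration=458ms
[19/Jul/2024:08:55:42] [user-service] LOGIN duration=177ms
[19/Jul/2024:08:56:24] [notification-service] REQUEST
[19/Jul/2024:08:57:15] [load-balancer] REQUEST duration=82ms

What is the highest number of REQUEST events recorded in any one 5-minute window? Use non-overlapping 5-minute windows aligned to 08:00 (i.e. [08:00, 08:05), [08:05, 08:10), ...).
2

To find the burst window:

1. Divide the log period into non-overlapping 5-minute windows starting at 08:00
2. Count REQUEST events in each window
3. Find the window with maximum count
4. Maximum events in a window: 2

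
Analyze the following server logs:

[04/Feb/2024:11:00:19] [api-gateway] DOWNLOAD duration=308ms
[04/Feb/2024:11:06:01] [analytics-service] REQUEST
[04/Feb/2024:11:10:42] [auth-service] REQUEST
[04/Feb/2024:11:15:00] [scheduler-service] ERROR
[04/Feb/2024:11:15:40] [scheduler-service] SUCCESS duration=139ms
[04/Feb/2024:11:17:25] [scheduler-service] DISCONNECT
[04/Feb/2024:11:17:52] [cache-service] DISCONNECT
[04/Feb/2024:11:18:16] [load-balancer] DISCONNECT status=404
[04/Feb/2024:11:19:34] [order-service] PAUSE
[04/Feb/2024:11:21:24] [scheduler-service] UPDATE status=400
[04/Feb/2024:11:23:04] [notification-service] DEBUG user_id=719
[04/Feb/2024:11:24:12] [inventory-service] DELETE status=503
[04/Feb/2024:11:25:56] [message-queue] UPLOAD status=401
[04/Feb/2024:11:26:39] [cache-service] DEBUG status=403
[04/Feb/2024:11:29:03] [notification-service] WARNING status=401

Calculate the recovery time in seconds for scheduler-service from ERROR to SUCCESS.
40

To calculate recovery time:

1. Find ERROR event for scheduler-service: 04/Feb/2024:11:15:00
2. Find next SUCCESS event for scheduler-service: 04/Feb/2024:11:15:40
3. Recovery time: 04/Feb/2024:11:15:40 - 04/Feb/2024:11:15:00 = 40 seconds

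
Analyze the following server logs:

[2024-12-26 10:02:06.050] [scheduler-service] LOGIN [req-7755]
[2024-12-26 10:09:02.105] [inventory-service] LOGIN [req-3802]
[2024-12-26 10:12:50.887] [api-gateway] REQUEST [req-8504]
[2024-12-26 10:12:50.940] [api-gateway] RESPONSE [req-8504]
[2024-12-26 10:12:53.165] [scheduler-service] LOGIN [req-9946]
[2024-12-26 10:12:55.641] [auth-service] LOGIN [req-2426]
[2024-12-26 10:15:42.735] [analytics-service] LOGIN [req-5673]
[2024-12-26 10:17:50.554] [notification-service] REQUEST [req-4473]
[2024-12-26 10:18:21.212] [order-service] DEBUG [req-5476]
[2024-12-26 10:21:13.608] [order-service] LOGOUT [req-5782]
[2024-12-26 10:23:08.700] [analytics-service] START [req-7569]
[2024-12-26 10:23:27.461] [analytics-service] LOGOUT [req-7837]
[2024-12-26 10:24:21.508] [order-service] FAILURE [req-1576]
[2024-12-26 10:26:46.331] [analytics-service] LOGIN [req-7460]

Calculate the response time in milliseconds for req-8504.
53

To calculate latency:

1. Find REQUEST with id req-8504: 2024-12-26 10:12:50.887
2. Find RESPONSE with id req-8504: 2024-12-26 10:12:50.940
3. Latency: 2024-12-26 10:12:50.940 - 2024-12-26 10:12:50.887 = 53ms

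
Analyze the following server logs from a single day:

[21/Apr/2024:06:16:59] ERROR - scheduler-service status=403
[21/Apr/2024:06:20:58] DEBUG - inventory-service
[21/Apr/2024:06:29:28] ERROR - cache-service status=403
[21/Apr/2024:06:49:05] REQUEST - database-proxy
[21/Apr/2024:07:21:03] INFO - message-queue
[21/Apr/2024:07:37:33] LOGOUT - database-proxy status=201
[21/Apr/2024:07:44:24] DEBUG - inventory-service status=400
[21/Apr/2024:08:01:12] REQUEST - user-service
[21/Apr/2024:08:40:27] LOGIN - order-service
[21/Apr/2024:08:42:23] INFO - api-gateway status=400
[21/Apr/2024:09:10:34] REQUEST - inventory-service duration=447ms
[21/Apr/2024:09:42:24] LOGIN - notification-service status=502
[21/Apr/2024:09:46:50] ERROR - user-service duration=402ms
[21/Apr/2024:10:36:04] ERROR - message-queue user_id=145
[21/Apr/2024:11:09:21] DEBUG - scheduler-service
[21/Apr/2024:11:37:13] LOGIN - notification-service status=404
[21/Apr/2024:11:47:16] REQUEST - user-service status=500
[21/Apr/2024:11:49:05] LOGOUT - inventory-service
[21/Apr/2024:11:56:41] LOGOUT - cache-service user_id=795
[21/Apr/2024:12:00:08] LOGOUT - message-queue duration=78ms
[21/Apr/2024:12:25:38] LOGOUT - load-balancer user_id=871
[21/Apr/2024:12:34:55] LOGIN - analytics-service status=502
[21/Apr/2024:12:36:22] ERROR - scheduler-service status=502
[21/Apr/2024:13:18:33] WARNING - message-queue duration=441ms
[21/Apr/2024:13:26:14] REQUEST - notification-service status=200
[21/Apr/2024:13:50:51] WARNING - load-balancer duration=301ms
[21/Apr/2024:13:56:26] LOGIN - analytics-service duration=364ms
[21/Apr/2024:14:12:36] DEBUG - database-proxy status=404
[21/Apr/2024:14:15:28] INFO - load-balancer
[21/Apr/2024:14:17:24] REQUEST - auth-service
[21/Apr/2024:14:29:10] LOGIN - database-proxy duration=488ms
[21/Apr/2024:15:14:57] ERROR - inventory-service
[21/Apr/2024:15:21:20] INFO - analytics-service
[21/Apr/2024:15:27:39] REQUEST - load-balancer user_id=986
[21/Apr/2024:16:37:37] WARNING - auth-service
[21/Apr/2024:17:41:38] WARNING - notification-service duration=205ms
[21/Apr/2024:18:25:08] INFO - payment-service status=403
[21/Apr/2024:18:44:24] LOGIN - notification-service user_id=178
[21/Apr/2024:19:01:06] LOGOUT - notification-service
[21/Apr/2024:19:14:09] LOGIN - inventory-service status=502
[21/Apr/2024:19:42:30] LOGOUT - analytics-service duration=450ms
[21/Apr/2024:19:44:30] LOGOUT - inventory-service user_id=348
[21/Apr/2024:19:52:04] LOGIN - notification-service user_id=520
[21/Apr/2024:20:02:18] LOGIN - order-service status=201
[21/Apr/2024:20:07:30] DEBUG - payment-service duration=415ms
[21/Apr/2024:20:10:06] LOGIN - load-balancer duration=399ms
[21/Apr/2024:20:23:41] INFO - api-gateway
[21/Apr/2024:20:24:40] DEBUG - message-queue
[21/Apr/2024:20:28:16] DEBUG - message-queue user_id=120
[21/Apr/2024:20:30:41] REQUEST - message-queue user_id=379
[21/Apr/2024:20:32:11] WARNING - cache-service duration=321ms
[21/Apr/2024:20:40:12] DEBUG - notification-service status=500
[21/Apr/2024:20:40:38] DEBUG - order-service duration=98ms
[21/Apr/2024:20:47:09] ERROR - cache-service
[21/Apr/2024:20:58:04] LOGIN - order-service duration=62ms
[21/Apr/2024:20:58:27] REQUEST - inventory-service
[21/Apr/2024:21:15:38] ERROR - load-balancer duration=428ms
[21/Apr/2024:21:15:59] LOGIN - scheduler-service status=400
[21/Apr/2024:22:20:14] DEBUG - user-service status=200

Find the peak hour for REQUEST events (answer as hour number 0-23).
20

To find the peak hour:

1. Group all REQUEST events by hour
2. Count events in each hour
3. Find hour with maximum count
4. Peak hour: 20 (with 2 events)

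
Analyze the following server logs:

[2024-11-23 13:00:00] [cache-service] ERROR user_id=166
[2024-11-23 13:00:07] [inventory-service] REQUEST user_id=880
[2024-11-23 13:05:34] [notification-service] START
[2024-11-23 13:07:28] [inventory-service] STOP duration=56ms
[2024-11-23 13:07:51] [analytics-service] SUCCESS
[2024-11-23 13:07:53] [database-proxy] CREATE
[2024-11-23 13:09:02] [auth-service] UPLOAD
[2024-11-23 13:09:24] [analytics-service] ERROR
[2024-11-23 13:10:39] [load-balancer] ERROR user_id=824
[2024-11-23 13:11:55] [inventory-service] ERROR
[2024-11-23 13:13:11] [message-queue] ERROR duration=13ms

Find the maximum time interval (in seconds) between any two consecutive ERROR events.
564

To find the longest gap:

1. Extract all ERROR events in chronological order
2. Calculate time differences between consecutive events
3. Find the maximum difference
4. Longest gap: 564 seconds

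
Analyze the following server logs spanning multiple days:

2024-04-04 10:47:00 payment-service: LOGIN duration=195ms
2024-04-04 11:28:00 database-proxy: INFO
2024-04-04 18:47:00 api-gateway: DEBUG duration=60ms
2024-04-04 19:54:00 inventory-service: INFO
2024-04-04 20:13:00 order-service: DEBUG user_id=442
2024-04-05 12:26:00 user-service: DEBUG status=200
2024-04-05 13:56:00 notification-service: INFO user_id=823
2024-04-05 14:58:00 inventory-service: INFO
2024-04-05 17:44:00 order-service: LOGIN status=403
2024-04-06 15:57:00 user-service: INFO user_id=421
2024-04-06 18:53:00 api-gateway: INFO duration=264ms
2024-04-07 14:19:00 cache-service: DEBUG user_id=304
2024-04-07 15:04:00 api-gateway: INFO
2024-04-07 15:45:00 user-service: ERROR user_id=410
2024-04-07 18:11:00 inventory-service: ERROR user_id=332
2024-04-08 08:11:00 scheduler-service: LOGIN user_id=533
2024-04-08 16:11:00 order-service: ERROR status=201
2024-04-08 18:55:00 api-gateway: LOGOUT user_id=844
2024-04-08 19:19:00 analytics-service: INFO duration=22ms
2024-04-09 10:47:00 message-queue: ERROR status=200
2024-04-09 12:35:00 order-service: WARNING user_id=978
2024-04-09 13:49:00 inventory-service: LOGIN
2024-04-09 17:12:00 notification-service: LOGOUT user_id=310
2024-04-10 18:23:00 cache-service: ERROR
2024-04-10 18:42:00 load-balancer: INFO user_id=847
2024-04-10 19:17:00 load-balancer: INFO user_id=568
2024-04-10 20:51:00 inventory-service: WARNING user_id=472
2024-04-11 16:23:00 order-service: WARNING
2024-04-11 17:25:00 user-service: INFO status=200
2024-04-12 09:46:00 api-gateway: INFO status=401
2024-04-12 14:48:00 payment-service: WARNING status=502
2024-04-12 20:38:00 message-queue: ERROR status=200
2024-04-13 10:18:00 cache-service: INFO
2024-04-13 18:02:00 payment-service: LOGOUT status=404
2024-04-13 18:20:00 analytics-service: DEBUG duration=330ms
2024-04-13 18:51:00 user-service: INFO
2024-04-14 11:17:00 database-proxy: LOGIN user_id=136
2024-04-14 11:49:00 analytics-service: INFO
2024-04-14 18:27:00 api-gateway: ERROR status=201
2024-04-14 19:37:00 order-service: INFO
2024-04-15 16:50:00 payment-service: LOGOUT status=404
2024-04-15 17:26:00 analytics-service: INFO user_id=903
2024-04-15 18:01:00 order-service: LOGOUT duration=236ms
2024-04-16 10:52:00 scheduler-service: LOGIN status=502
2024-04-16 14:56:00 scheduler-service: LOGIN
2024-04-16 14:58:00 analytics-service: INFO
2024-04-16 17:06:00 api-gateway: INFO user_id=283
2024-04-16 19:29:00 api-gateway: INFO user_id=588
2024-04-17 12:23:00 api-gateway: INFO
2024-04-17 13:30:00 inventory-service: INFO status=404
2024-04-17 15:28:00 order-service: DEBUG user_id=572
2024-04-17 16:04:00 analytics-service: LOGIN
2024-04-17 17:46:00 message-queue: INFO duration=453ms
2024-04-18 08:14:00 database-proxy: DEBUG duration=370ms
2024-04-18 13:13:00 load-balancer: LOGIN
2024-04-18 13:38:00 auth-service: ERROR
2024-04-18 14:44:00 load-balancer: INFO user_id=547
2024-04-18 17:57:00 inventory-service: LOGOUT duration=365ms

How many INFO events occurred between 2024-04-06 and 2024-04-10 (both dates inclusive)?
6

To filter by date range:

1. Date range: 2024-04-06 through 2024-04-10, both dates inclusive
2. Filter for INFO events whose date falls in this range
3. Count matching events: 6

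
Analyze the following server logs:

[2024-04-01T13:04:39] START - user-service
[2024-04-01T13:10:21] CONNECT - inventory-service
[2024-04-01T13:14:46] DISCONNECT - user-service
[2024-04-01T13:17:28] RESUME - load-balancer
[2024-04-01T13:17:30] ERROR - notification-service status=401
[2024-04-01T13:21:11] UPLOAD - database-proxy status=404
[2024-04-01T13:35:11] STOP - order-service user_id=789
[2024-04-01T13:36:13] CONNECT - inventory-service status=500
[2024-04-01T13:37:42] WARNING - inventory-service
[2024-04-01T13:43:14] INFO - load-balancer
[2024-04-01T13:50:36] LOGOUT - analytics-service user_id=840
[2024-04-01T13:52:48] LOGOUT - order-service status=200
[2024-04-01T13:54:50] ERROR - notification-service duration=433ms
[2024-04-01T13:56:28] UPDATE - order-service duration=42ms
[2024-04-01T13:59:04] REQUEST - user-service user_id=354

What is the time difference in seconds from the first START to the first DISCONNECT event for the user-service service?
607

To find the time between events:

1. Locate the first START event for user-service: 2024-04-01T13:04:39
2. Locate the first DISCONNECT event for user-service: 2024-04-01T13:14:46
3. Calculate the difference: 2024-04-01T13:14:46 - 2024-04-01T13:04:39 = 607 seconds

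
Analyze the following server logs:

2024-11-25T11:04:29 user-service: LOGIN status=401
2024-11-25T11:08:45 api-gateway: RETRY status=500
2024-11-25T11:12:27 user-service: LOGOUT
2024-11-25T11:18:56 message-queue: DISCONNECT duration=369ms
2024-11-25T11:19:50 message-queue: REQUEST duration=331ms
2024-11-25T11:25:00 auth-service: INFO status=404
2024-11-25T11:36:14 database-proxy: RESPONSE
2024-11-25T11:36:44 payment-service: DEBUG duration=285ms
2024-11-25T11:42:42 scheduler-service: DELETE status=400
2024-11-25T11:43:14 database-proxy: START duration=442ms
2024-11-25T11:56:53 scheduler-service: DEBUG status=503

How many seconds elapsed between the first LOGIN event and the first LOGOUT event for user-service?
478

To find the time between events:

1. Locate the first LOGIN event for user-service: 2024-11-25T11:04:29
2. Locate the first LOGOUT event for user-service: 2024-11-25T11:12:27
3. Calculate the difference: 2024-11-25T11:12:27 - 2024-11-25T11:04:29 = 478 seconds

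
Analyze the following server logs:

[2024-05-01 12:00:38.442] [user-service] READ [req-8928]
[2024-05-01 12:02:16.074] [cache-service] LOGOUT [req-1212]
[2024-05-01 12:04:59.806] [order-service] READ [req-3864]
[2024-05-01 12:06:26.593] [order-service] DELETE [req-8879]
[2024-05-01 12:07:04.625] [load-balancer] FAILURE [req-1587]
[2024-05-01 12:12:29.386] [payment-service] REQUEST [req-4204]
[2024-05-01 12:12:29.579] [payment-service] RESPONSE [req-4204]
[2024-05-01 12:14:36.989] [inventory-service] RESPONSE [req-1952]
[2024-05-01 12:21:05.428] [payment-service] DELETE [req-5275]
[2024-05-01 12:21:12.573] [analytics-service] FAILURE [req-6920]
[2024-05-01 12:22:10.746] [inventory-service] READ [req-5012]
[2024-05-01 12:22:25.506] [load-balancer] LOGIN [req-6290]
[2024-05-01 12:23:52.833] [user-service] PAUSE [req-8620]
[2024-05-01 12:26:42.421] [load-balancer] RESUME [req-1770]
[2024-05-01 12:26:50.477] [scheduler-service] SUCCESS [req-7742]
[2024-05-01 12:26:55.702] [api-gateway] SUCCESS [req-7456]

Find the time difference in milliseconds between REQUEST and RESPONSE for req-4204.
193

To calculate latency:

1. Find REQUEST with id req-4204: 2024-05-01 12:12:29.386
2. Find RESPONSE with id req-4204: 2024-05-01 12:12:29.579
3. Latency: 2024-05-01 12:12:29.579 - 2024-05-01 12:12:29.386 = 193ms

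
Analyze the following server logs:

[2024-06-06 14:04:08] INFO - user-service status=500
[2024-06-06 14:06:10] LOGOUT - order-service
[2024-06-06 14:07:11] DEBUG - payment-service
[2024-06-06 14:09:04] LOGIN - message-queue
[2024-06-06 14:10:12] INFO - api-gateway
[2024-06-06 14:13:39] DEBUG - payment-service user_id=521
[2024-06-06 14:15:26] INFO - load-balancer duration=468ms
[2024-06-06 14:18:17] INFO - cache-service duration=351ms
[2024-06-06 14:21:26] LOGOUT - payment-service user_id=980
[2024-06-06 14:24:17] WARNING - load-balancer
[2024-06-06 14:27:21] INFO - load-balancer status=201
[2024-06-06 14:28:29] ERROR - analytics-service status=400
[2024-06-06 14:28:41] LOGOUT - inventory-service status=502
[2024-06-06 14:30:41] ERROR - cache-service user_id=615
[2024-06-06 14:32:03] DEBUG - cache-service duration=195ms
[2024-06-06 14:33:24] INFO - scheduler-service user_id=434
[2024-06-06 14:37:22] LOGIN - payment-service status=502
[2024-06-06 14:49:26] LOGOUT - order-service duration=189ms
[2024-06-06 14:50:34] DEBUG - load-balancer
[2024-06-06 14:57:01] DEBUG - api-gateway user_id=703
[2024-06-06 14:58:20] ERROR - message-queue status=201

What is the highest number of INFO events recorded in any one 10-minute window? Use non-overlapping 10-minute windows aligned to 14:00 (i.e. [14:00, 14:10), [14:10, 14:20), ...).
3

To find the burst window:

1. Divide the log period into non-overlapping 10-minute windows starting at 14:00
2. Count INFO events in each window
3. Find the window with maximum count
4. Maximum events in a window: 3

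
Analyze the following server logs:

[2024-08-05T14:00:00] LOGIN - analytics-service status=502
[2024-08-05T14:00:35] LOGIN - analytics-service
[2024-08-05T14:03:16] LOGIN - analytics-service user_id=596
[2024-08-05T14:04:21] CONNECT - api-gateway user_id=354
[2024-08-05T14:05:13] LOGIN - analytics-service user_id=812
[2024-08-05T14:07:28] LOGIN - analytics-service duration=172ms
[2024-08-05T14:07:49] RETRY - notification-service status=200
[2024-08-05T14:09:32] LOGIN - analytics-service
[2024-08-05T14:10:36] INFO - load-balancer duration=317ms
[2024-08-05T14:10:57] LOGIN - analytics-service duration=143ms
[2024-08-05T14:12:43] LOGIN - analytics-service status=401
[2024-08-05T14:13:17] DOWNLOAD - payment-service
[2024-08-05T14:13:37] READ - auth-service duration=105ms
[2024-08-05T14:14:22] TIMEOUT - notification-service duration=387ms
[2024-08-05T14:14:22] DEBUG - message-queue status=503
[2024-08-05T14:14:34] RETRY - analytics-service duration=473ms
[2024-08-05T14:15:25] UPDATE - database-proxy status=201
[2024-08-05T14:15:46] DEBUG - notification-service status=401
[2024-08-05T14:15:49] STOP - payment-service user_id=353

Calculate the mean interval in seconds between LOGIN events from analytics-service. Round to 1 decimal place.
109.0

To calculate average interval:

1. Find all LOGIN events for analytics-service in order
2. Calculate time gaps between consecutive events
3. Compute mean of gaps: 763 / 7 = 109.0 seconds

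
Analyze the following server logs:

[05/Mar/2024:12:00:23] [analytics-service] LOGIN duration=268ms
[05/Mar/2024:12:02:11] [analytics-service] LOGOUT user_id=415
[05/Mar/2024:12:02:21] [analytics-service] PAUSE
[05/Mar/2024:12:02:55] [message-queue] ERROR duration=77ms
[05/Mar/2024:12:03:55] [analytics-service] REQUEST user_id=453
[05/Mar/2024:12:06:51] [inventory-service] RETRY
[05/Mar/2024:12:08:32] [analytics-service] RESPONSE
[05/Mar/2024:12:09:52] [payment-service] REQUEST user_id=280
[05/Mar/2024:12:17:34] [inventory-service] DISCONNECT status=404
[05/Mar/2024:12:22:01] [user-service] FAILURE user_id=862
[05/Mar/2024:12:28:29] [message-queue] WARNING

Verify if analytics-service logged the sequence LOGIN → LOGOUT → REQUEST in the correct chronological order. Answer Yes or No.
Yes

To verify sequence order:

1. Find all events in sequence LOGIN → LOGOUT → REQUEST for analytics-service
2. Extract their timestamps
3. Check if timestamps are in ascending order
4. Result: Yes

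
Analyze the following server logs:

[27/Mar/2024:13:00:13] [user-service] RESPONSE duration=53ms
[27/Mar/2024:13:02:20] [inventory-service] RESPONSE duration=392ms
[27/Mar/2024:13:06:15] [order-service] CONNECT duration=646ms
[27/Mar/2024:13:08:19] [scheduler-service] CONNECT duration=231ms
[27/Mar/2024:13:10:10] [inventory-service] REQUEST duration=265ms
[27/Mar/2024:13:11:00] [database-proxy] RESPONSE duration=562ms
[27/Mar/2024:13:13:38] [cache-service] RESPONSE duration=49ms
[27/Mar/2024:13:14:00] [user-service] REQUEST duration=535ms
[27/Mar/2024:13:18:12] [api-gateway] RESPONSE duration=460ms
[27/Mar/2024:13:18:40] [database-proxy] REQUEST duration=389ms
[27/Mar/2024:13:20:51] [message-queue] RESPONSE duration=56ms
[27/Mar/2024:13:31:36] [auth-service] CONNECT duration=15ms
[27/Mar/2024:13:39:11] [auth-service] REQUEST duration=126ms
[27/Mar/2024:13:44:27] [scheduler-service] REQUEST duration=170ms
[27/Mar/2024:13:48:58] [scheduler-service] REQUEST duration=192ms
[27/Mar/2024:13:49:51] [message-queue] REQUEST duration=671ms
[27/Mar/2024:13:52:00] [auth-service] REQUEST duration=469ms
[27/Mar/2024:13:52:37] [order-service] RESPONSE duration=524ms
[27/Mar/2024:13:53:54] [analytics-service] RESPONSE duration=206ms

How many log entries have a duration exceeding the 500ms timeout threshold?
5

To count timeouts:

1. Threshold: 500ms
2. Extract duration from each log entry
3. Count entries where duration > 500
4. Timeout count: 5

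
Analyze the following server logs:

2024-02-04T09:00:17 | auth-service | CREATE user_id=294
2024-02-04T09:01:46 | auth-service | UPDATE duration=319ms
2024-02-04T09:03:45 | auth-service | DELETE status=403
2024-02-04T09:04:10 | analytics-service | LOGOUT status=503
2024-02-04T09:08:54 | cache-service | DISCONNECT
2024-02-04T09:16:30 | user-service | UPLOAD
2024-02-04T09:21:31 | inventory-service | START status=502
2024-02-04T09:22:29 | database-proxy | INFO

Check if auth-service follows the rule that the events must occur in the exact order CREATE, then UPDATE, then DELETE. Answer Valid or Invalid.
Valid

To validate ordering:

1. Required order: CREATE → UPDATE → DELETE
2. Rule: the events must occur in the exact order CREATE, then UPDATE, then DELETE
3. Check actual order of events for auth-service
4. Result: Valid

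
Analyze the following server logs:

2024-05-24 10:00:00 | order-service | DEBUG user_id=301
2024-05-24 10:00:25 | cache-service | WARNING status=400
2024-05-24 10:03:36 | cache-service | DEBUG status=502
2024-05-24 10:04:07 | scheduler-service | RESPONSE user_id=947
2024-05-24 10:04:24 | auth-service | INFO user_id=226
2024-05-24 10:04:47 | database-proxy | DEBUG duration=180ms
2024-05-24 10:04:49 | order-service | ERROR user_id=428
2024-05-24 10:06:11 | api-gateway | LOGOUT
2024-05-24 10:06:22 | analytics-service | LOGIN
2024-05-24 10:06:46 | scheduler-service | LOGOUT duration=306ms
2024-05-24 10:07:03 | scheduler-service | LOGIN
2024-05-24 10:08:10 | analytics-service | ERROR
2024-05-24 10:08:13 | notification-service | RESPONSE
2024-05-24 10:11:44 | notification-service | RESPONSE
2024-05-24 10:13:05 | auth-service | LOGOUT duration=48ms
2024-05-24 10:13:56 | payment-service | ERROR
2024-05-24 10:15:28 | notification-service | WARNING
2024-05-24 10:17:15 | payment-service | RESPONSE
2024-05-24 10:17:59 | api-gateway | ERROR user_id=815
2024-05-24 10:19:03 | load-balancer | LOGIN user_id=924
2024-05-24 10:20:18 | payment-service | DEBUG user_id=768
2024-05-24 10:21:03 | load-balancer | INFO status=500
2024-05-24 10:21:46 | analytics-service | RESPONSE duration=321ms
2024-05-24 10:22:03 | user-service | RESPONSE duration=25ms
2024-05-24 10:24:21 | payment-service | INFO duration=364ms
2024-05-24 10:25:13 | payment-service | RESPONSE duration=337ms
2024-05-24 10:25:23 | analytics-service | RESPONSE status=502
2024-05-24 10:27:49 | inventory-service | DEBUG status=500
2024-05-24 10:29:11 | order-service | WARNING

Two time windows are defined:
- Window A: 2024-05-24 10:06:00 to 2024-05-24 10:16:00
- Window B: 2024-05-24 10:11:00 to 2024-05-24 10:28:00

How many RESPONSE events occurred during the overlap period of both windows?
1

To find overlap events:

1. Window A: 2024-05-24 10:06:00 to 2024-05-24 10:16:00
2. Window B: 2024-05-24 10:11:00 to 2024-05-24 10:28:00
3. Overlap period: 2024-05-24 10:11:00 to 2024-05-24 10:16:00
4. Count RESPONSE events in overlap: 1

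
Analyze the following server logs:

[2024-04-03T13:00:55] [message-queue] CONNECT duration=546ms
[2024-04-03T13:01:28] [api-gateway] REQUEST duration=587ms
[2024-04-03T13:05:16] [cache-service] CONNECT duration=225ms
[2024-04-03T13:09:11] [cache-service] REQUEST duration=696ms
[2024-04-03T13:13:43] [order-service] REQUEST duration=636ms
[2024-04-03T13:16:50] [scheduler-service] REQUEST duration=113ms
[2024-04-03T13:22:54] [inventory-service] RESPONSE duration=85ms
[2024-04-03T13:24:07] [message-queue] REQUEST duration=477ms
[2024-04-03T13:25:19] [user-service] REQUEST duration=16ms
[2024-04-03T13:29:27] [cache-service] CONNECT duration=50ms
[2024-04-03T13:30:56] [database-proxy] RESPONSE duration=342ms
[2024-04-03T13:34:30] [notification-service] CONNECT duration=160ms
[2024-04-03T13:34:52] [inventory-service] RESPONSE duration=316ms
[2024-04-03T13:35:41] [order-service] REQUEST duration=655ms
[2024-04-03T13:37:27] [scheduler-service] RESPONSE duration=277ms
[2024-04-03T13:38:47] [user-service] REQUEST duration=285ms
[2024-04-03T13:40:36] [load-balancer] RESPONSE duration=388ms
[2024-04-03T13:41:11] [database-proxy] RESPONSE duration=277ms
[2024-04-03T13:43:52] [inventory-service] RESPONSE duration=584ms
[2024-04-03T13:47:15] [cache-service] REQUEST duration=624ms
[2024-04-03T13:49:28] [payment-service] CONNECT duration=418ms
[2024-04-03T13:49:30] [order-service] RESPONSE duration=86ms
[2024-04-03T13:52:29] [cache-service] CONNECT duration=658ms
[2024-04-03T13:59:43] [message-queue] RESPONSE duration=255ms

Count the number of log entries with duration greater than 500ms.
8

To count timeouts:

1. Threshold: 500ms
2. Extract duration from each log entry
3. Count entries where duration > 500
4. Timeout count: 8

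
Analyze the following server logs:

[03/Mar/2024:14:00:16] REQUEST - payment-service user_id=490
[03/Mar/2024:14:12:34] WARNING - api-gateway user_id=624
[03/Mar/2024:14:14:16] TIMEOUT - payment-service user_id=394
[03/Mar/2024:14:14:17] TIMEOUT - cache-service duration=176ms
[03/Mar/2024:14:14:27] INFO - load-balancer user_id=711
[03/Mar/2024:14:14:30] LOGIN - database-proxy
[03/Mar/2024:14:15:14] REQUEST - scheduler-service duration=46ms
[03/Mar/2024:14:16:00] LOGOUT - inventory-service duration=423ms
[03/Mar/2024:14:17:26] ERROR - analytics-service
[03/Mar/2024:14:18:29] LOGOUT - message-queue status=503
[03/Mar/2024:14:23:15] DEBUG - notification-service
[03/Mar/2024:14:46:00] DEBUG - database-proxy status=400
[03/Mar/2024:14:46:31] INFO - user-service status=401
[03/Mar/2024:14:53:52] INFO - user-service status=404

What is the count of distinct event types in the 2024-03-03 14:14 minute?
3

To count unique event types:

1. Filter events in the minute starting at 2024-03-03 14:14
2. Extract event types from matching entries
3. Count unique types: 3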